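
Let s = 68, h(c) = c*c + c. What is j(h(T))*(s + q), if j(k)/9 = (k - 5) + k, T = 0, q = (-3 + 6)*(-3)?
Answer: -2655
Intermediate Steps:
q = -9 (q = 3*(-3) = -9)
h(c) = c + c² (h(c) = c² + c = c + c²)
j(k) = -45 + 18*k (j(k) = 9*((k - 5) + k) = 9*((-5 + k) + k) = 9*(-5 + 2*k) = -45 + 18*k)
j(h(T))*(s + q) = (-45 + 18*(0*(1 + 0)))*(68 - 9) = (-45 + 18*(0*1))*59 = (-45 + 18*0)*59 = (-45 + 0)*59 = -45*59 = -2655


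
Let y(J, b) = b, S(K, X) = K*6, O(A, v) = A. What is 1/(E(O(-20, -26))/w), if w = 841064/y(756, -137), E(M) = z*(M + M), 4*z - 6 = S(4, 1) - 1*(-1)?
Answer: 420532/21235 ≈ 19.804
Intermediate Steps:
S(K, X) = 6*K
z = 31/4 (z = 3/2 + (6*4 - 1*(-1))/4 = 3/2 + (24 + 1)/4 = 3/2 + (1/4)*25 = 3/2 + 25/4 = 31/4 ≈ 7.7500)
E(M) = 31*M/2 (E(M) = 31*(M + M)/4 = 31*(2*M)/4 = 31*M/2)
w = -841064/137 (w = 841064/(-137) = 841064*(-1/137) = -841064/137 ≈ -6139.2)
1/(E(O(-20, -26))/w) = 1/(((31/2)*(-20))/(-841064/137)) = 1/(-310*(-137/841064)) = 1/(21235/420532) = 420532/21235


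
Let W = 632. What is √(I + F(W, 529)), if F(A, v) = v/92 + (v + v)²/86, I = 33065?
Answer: √340856571/86 ≈ 214.68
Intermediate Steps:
F(A, v) = v/92 + 2*v²/43 (F(A, v) = v*(1/92) + (2*v)²*(1/86) = v/92 + (4*v²)*(1/86) = v/92 + 2*v²/43)
√(I + F(W, 529)) = √(33065 + (1/3956)*529*(43 + 184*529)) = √(33065 + (1/3956)*529*(43 + 97336)) = √(33065 + (1/3956)*529*97379) = √(33065 + 2239717/172) = √(7926897/172) = √340856571/86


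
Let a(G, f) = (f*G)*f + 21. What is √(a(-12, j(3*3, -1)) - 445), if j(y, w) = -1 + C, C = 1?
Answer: 2*I*√106 ≈ 20.591*I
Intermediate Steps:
j(y, w) = 0 (j(y, w) = -1 + 1 = 0)
a(G, f) = 21 + G*f² (a(G, f) = (G*f)*f + 21 = G*f² + 21 = 21 + G*f²)
√(a(-12, j(3*3, -1)) - 445) = √((21 - 12*0²) - 445) = √((21 - 12*0) - 445) = √((21 + 0) - 445) = √(21 - 445) = √(-424) = 2*I*√106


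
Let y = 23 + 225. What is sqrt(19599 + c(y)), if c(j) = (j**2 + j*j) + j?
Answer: sqrt(142855) ≈ 377.96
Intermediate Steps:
y = 248
c(j) = j + 2*j**2 (c(j) = (j**2 + j**2) + j = 2*j**2 + j = j + 2*j**2)
sqrt(19599 + c(y)) = sqrt(19599 + 248*(1 + 2*248)) = sqrt(19599 + 248*(1 + 496)) = sqrt(19599 + 248*497) = sqrt(19599 + 123256) = sqrt(142855)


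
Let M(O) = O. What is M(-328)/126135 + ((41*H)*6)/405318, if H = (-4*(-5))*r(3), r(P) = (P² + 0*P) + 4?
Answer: 1322441716/8520797655 ≈ 0.15520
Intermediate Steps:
r(P) = 4 + P² (r(P) = (P² + 0) + 4 = P² + 4 = 4 + P²)
H = 260 (H = (-4*(-5))*(4 + 3²) = 20*(4 + 9) = 20*13 = 260)
M(-328)/126135 + ((41*H)*6)/405318 = -328/126135 + ((41*260)*6)/405318 = -328*1/126135 + (10660*6)*(1/405318) = -328/126135 + 63960*(1/405318) = -328/126135 + 10660/67553 = 1322441716/8520797655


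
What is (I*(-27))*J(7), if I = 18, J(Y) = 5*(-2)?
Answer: 4860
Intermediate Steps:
J(Y) = -10
(I*(-27))*J(7) = (18*(-27))*(-10) = -486*(-10) = 4860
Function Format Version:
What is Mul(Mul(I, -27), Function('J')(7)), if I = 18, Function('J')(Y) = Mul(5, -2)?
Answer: 4860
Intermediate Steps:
Function('J')(Y) = -10
Mul(Mul(I, -27), Function('J')(7)) = Mul(Mul(18, -27), -10) = Mul(-486, -10) = 4860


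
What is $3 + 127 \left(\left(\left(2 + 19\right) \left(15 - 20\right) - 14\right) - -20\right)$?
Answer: $-12570$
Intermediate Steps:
$3 + 127 \left(\left(\left(2 + 19\right) \left(15 - 20\right) - 14\right) - -20\right) = 3 + 127 \left(\left(21 \left(-5\right) - 14\right) + 20\right) = 3 + 127 \left(\left(-105 - 14\right) + 20\right) = 3 + 127 \left(-119 + 20\right) = 3 + 127 \left(-99\right) = 3 - 12573 = -12570$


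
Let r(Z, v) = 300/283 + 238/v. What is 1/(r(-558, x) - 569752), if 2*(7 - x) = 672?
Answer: -13301/7578266874 ≈ -1.7552e-6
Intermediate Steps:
x = -329 (x = 7 - ½*672 = 7 - 336 = -329)
r(Z, v) = 300/283 + 238/v (r(Z, v) = 300*(1/283) + 238/v = 300/283 + 238/v)
1/(r(-558, x) - 569752) = 1/((300/283 + 238/(-329)) - 569752) = 1/((300/283 + 238*(-1/329)) - 569752) = 1/((300/283 - 34/47) - 569752) = 1/(4478/13301 - 569752) = 1/(-7578266874/13301) = -13301/7578266874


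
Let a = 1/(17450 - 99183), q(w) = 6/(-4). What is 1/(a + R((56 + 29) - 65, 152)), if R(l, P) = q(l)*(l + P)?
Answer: -81733/21087115 ≈ -0.0038760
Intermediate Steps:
q(w) = -3/2 (q(w) = 6*(-1/4) = -3/2)
a = -1/81733 (a = 1/(-81733) = -1/81733 ≈ -1.2235e-5)
R(l, P) = -3*P/2 - 3*l/2 (R(l, P) = -3*(l + P)/2 = -3*(P + l)/2 = -3*P/2 - 3*l/2)
1/(a + R((56 + 29) - 65, 152)) = 1/(-1/81733 + (-3/2*152 - 3*((56 + 29) - 65)/2)) = 1/(-1/81733 + (-228 - 3*(85 - 65)/2)) = 1/(-1/81733 + (-228 - 3/2*20)) = 1/(-1/81733 + (-228 - 30)) = 1/(-1/81733 - 258) = 1/(-21087115/81733) = -81733/21087115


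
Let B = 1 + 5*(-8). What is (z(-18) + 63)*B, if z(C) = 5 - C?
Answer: -3354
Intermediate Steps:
B = -39 (B = 1 - 40 = -39)
(z(-18) + 63)*B = ((5 - 1*(-18)) + 63)*(-39) = ((5 + 18) + 63)*(-39) = (23 + 63)*(-39) = 86*(-39) = -3354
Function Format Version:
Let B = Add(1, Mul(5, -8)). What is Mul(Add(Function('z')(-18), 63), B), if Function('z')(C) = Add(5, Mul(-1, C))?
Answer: -3354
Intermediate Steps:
B = -39 (B = Add(1, -40) = -39)
Mul(Add(Function('z')(-18), 63), B) = Mul(Add(Add(5, Mul(-1, -18)), 63), -39) = Mul(Add(Add(5, 18), 63), -39) = Mul(Add(23, 63), -39) = Mul(86, -39) = -3354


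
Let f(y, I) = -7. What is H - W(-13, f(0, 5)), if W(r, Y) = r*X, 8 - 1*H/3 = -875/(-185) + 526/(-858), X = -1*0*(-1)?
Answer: 61640/5291 ≈ 11.650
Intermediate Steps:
X = 0 (X = 0*(-1) = 0)
H = 61640/5291 (H = 24 - 3*(-875/(-185) + 526/(-858)) = 24 - 3*(-875*(-1/185) + 526*(-1/858)) = 24 - 3*(175/37 - 263/429) = 24 - 3*65344/15873 = 24 - 65344/5291 = 61640/5291 ≈ 11.650)
W(r, Y) = 0 (W(r, Y) = r*0 = 0)
H - W(-13, f(0, 5)) = 61640/5291 - 1*0 = 61640/5291 + 0 = 61640/5291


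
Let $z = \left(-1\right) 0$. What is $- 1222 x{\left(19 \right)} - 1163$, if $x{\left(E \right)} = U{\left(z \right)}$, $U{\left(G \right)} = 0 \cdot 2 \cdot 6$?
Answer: $-1163$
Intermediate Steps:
$z = 0$
$U{\left(G \right)} = 0$ ($U{\left(G \right)} = 0 \cdot 6 = 0$)
$x{\left(E \right)} = 0$
$- 1222 x{\left(19 \right)} - 1163 = \left(-1222\right) 0 - 1163 = 0 - 1163 = -1163$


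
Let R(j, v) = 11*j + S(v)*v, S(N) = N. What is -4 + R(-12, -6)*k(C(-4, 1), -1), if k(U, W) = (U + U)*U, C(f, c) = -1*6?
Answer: -6916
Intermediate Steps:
C(f, c) = -6
k(U, W) = 2*U² (k(U, W) = (2*U)*U = 2*U²)
R(j, v) = v² + 11*j (R(j, v) = 11*j + v*v = 11*j + v² = v² + 11*j)
-4 + R(-12, -6)*k(C(-4, 1), -1) = -4 + ((-6)² + 11*(-12))*(2*(-6)²) = -4 + (36 - 132)*(2*36) = -4 - 96*72 = -4 - 6912 = -6916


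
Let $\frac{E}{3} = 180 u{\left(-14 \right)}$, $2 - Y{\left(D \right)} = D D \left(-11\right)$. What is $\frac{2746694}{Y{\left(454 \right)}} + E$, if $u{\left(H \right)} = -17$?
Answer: $- \frac{10405432673}{1133639} \approx -9178.8$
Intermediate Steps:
$Y{\left(D \right)} = 2 + 11 D^{2}$ ($Y{\left(D \right)} = 2 - D D \left(-11\right) = 2 - D^{2} \left(-11\right) = 2 - - 11 D^{2} = 2 + 11 D^{2}$)
$E = -9180$ ($E = 3 \cdot 180 \left(-17\right) = 3 \left(-3060\right) = -9180$)
$\frac{2746694}{Y{\left(454 \right)}} + E = \frac{2746694}{2 + 11 \cdot 454^{2}} - 9180 = \frac{2746694}{2 + 11 \cdot 206116} - 9180 = \frac{2746694}{2 + 2267276} - 9180 = \frac{2746694}{2267278} - 9180 = 2746694 \cdot \frac{1}{2267278} - 9180 = \frac{1373347}{1133639} - 9180 = - \frac{10405432673}{1133639}$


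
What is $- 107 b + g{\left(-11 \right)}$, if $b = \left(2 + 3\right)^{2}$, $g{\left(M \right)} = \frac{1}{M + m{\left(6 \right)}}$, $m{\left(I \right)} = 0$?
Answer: $- \frac{29426}{11} \approx -2675.1$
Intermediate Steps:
$g{\left(M \right)} = \frac{1}{M}$ ($g{\left(M \right)} = \frac{1}{M + 0} = \frac{1}{M}$)
$b = 25$ ($b = 5^{2} = 25$)
$- 107 b + g{\left(-11 \right)} = \left(-107\right) 25 + \frac{1}{-11} = -2675 - \frac{1}{11} = - \frac{29426}{11}$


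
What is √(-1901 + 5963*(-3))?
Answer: I*√19790 ≈ 140.68*I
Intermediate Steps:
√(-1901 + 5963*(-3)) = √(-1901 - 17889) = √(-19790) = I*√19790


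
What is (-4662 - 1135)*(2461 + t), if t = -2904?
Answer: 2568071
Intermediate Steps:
(-4662 - 1135)*(2461 + t) = (-4662 - 1135)*(2461 - 2904) = -5797*(-443) = 2568071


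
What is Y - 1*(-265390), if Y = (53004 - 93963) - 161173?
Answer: 63258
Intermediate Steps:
Y = -202132 (Y = -40959 - 161173 = -202132)
Y - 1*(-265390) = -202132 - 1*(-265390) = -202132 + 265390 = 63258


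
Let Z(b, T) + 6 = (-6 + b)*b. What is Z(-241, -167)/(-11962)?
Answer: -59521/11962 ≈ -4.9758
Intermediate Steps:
Z(b, T) = -6 + b*(-6 + b) (Z(b, T) = -6 + (-6 + b)*b = -6 + b*(-6 + b))
Z(-241, -167)/(-11962) = (-6 + (-241)² - 6*(-241))/(-11962) = (-6 + 58081 + 1446)*(-1/11962) = 59521*(-1/11962) = -59521/11962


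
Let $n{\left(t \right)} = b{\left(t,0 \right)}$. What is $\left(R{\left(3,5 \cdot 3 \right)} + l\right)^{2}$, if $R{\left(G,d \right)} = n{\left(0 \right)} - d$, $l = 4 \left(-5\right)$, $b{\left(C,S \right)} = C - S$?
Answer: $1225$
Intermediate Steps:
$n{\left(t \right)} = t$ ($n{\left(t \right)} = t - 0 = t + 0 = t$)
$l = -20$
$R{\left(G,d \right)} = - d$ ($R{\left(G,d \right)} = 0 - d = - d$)
$\left(R{\left(3,5 \cdot 3 \right)} + l\right)^{2} = \left(- 5 \cdot 3 - 20\right)^{2} = \left(\left(-1\right) 15 - 20\right)^{2} = \left(-15 - 20\right)^{2} = \left(-35\right)^{2} = 1225$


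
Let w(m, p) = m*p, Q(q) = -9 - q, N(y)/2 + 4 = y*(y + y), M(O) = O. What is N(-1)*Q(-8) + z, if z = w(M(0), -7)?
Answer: 4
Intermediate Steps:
N(y) = -8 + 4*y**2 (N(y) = -8 + 2*(y*(y + y)) = -8 + 2*(y*(2*y)) = -8 + 2*(2*y**2) = -8 + 4*y**2)
z = 0 (z = 0*(-7) = 0)
N(-1)*Q(-8) + z = (-8 + 4*(-1)**2)*(-9 - 1*(-8)) + 0 = (-8 + 4*1)*(-9 + 8) + 0 = (-8 + 4)*(-1) + 0 = -4*(-1) + 0 = 4 + 0 = 4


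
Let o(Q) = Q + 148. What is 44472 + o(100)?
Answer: 44720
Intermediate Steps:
o(Q) = 148 + Q
44472 + o(100) = 44472 + (148 + 100) = 44472 + 248 = 44720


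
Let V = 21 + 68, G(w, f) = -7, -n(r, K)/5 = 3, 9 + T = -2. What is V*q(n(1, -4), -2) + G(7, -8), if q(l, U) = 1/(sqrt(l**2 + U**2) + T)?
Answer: 223/108 + 89*sqrt(229)/108 ≈ 14.535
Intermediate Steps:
T = -11 (T = -9 - 2 = -11)
n(r, K) = -15 (n(r, K) = -5*3 = -15)
V = 89
q(l, U) = 1/(-11 + sqrt(U**2 + l**2)) (q(l, U) = 1/(sqrt(l**2 + U**2) - 11) = 1/(sqrt(U**2 + l**2) - 11) = 1/(-11 + sqrt(U**2 + l**2)))
V*q(n(1, -4), -2) + G(7, -8) = 89/(-11 + sqrt((-2)**2 + (-15)**2)) - 7 = 89/(-11 + sqrt(4 + 225)) - 7 = 89/(-11 + sqrt(229)) - 7 = -7 + 89/(-11 + sqrt(229))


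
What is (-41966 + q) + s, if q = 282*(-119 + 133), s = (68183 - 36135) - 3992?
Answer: -9962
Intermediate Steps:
s = 28056 (s = 32048 - 3992 = 28056)
q = 3948 (q = 282*14 = 3948)
(-41966 + q) + s = (-41966 + 3948) + 28056 = -38018 + 28056 = -9962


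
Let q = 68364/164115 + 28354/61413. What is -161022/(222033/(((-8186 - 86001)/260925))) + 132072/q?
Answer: 14722712304036131190226/97903250702595975 ≈ 1.5038e+5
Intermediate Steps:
q = 983528338/1119866055 (q = 68364*(1/164115) + 28354*(1/61413) = 7596/18235 + 28354/61413 = 983528338/1119866055 ≈ 0.87825)
-161022/(222033/(((-8186 - 86001)/260925))) + 132072/q = -161022/(222033/(((-8186 - 86001)/260925))) + 132072/(983528338/1119866055) = -161022/(222033/((-94187*1/260925))) + 132072*(1119866055/983528338) = -161022/(222033/(-94187/260925)) + 73951474807980/491764169 = -161022/(222033*(-260925/94187)) + 73951474807980/491764169 = -161022/(-597257325/971) + 73951474807980/491764169 = -161022*(-971/597257325) + 73951474807980/491764169 = 52117454/199085775 + 73951474807980/491764169 = 14722712304036131190226/97903250702595975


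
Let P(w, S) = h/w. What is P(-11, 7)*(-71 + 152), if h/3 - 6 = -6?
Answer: 0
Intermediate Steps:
h = 0 (h = 18 + 3*(-6) = 18 - 18 = 0)
P(w, S) = 0 (P(w, S) = 0/w = 0)
P(-11, 7)*(-71 + 152) = 0*(-71 + 152) = 0*81 = 0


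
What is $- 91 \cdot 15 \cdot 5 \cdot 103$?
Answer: $-702975$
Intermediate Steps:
$- 91 \cdot 15 \cdot 5 \cdot 103 = \left(-91\right) 75 \cdot 103 = \left(-6825\right) 103 = -702975$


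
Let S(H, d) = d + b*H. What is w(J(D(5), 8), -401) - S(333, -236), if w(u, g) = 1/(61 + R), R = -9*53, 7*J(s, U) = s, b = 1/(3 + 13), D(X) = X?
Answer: 89517/416 ≈ 215.19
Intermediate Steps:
b = 1/16 ≈ 0.062500
J(s, U) = s/7
R = -477
w(u, g) = -1/416 (w(u, g) = 1/(61 - 477) = 1/(-416) = -1/416)
S(H, d) = d + H/16
w(J(D(5), 8), -401) - S(333, -236) = -1/416 - (-236 + (1/16)*333) = -1/416 - (-236 + 333/16) = -1/416 - 1*(-3443/16) = -1/416 + 3443/16 = 89517/416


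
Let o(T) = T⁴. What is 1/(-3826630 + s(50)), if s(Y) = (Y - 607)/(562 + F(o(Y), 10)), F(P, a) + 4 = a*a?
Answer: -658/2517923097 ≈ -2.6133e-7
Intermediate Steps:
F(P, a) = -4 + a² (F(P, a) = -4 + a*a = -4 + a²)
s(Y) = -607/658 + Y/658 (s(Y) = (Y - 607)/(562 + (-4 + 10²)) = (-607 + Y)/(562 + (-4 + 100)) = (-607 + Y)/(562 + 96) = (-607 + Y)/658 = (-607 + Y)*(1/658) = -607/658 + Y/658)
1/(-3826630 + s(50)) = 1/(-3826630 + (-607/658 + (1/658)*50)) = 1/(-3826630 + (-607/658 + 25/329)) = 1/(-3826630 - 557/658) = 1/(-2517923097/658) = -658/2517923097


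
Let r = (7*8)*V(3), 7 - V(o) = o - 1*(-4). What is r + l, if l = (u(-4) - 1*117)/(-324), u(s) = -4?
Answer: 121/324 ≈ 0.37346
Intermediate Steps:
V(o) = 3 - o (V(o) = 7 - (o - 1*(-4)) = 7 - (o + 4) = 7 - (4 + o) = 7 + (-4 - o) = 3 - o)
r = 0 (r = (7*8)*(3 - 1*3) = 56*(3 - 3) = 56*0 = 0)
l = 121/324 (l = (-4 - 1*117)/(-324) = (-4 - 117)*(-1/324) = -121*(-1/324) = 121/324 ≈ 0.37346)
r + l = 0 + 121/324 = 121/324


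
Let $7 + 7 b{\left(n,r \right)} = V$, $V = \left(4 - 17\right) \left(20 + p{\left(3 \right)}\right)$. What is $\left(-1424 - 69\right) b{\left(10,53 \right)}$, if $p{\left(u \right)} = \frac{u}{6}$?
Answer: $\frac{816671}{14} \approx 58334.0$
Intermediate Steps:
$p{\left(u \right)} = \frac{u}{6}$ ($p{\left(u \right)} = u \frac{1}{6} = \frac{u}{6}$)
$V = - \frac{533}{2}$ ($V = \left(4 - 17\right) \left(20 + \frac{1}{6} \cdot 3\right) = - 13 \left(20 + \frac{1}{2}\right) = \left(-13\right) \frac{41}{2} = - \frac{533}{2} \approx -266.5$)
$b{\left(n,r \right)} = - \frac{547}{14}$ ($b{\left(n,r \right)} = -1 + \frac{1}{7} \left(- \frac{533}{2}\right) = -1 - \frac{533}{14} = - \frac{547}{14}$)
$\left(-1424 - 69\right) b{\left(10,53 \right)} = \left(-1424 - 69\right) \left(- \frac{547}{14}\right) = \left(-1493\right) \left(- \frac{547}{14}\right) = \frac{816671}{14}$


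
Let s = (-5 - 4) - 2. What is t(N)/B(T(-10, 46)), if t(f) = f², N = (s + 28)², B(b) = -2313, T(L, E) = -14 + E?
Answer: -83521/2313 ≈ -36.109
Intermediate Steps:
s = -11 (s = -9 - 2 = -11)
N = 289 (N = (-11 + 28)² = 17² = 289)
t(N)/B(T(-10, 46)) = 289²/(-2313) = 83521*(-1/2313) = -83521/2313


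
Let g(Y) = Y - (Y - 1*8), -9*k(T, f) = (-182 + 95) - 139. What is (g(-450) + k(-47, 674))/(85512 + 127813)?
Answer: 298/1919925 ≈ 0.00015521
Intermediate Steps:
k(T, f) = 226/9 (k(T, f) = -((-182 + 95) - 139)/9 = -(-87 - 139)/9 = -⅑*(-226) = 226/9)
g(Y) = 8 (g(Y) = Y - (Y - 8) = Y - (-8 + Y) = Y + (8 - Y) = 8)
(g(-450) + k(-47, 674))/(85512 + 127813) = (8 + 226/9)/(85512 + 127813) = (298/9)/213325 = (298/9)*(1/213325) = 298/1919925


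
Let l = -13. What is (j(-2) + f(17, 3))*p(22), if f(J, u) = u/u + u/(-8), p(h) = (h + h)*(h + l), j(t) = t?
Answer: -1089/2 ≈ -544.50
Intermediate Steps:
p(h) = 2*h*(-13 + h) (p(h) = (h + h)*(h - 13) = (2*h)*(-13 + h) = 2*h*(-13 + h))
f(J, u) = 1 - u/8 (f(J, u) = 1 + u*(-⅛) = 1 - u/8)
(j(-2) + f(17, 3))*p(22) = (-2 + (1 - ⅛*3))*(2*22*(-13 + 22)) = (-2 + (1 - 3/8))*(2*22*9) = (-2 + 5/8)*396 = -11/8*396 = -1089/2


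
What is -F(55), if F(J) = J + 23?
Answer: -78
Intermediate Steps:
F(J) = 23 + J
-F(55) = -(23 + 55) = -1*78 = -78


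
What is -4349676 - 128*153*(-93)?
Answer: -2528364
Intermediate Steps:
-4349676 - 128*153*(-93) = -4349676 - 19584*(-93) = -4349676 + 1821312 = -2528364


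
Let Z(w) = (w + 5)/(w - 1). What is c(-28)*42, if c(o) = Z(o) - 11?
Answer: -12432/29 ≈ -428.69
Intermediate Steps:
Z(w) = (5 + w)/(-1 + w)
c(o) = -11 + (5 + o)/(-1 + o) (c(o) = (5 + o)/(-1 + o) - 11 = -11 + (5 + o)/(-1 + o))
c(-28)*42 = (2*(8 - 5*(-28))/(-1 - 28))*42 = (2*(8 + 140)/(-29))*42 = (2*(-1/29)*148)*42 = -296/29*42 = -12432/29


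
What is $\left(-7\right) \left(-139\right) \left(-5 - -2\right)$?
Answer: $-2919$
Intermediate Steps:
$\left(-7\right) \left(-139\right) \left(-5 - -2\right) = 973 \left(-5 + 2\right) = 973 \left(-3\right) = -2919$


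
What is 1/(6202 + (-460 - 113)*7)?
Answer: 1/2191 ≈ 0.00045641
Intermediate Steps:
1/(6202 + (-460 - 113)*7) = 1/(6202 - 573*7) = 1/(6202 - 4011) = 1/2191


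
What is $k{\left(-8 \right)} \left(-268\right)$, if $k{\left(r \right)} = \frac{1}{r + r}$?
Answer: $\frac{67}{4} \approx 16.75$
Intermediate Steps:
$k{\left(r \right)} = \frac{1}{2 r}$
$k{\left(-8 \right)} \left(-268\right) = \frac{1}{2 \left(-8\right)} \left(-268\right) = \frac{1}{2} \left(- \frac{1}{8}\right) \left(-268\right) = \left(- \frac{1}{16}\right) \left(-268\right) = \frac{67}{4}$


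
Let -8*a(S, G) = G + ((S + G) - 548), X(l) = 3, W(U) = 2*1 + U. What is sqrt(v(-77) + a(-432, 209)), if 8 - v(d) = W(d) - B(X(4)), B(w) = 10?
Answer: sqrt(653)/2 ≈ 12.777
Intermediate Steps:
W(U) = 2 + U
v(d) = 16 - d (v(d) = 8 - ((2 + d) - 1*10) = 8 - ((2 + d) - 10) = 8 - (-8 + d) = 8 + (8 - d) = 16 - d)
a(S, G) = 137/2 - G/4 - S/8 (a(S, G) = -(G + ((S + G) - 548))/8 = -(G + ((G + S) - 548))/8 = -(G + (-548 + G + S))/8 = -(-548 + S + 2*G)/8 = 137/2 - G/4 - S/8)
sqrt(v(-77) + a(-432, 209)) = sqrt((16 - 1*(-77)) + (137/2 - 1/4*209 - 1/8*(-432))) = sqrt((16 + 77) + (137/2 - 209/4 + 54)) = sqrt(93 + 281/4) = sqrt(653/4) = sqrt(653)/2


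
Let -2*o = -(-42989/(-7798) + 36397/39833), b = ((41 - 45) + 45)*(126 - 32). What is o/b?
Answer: 1996204643/2394241493672 ≈ 0.00083375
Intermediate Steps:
b = 3854 (b = (-4 + 45)*94 = 41*94 = 3854)
o = 1996204643/621235468 (o = -(-1)*(-42989/(-7798) + 36397/39833)/2 = -(-1)*(-42989*(-1/7798) + 36397*(1/39833))/2 = -(-1)*(42989/7798 + 36397/39833)/2 = -(-1)*1996204643/(2*310617734) = -½*(-1996204643/310617734) = 1996204643/621235468 ≈ 3.2133)
o/b = (1996204643/621235468)/3854 = (1996204643/621235468)*(1/3854) = 1996204643/2394241493672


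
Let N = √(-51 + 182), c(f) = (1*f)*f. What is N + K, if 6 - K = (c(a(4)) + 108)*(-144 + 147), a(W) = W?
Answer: -366 + √131 ≈ -354.55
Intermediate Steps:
c(f) = f² (c(f) = f*f = f²)
N = √131 ≈ 11.446
K = -366 (K = 6 - (4² + 108)*(-144 + 147) = 6 - (16 + 108)*3 = 6 - 124*3 = 6 - 1*372 = 6 - 372 = -366)
N + K = √131 - 366 = -366 + √131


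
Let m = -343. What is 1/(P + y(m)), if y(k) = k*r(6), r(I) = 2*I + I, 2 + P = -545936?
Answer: -1/552112 ≈ -1.8112e-6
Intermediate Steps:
P = -545938 (P = -2 - 545936 = -545938)
r(I) = 3*I
y(k) = 18*k (y(k) = k*(3*6) = k*18 = 18*k)
1/(P + y(m)) = 1/(-545938 + 18*(-343)) = 1/(-545938 - 6174) = 1/(-552112) = -1/552112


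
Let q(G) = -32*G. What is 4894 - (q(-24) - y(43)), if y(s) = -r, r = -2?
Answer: 4128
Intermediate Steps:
y(s) = 2 (y(s) = -1*(-2) = 2)
4894 - (q(-24) - y(43)) = 4894 - (-32*(-24) - 1*2) = 4894 - (768 - 2) = 4894 - 1*766 = 4894 - 766 = 4128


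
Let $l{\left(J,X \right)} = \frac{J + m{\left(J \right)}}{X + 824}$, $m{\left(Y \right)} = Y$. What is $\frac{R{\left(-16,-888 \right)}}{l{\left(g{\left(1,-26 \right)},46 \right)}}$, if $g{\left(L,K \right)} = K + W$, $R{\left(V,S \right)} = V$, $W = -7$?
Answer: $\frac{2320}{11} \approx 210.91$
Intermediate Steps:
$g{\left(L,K \right)} = -7 + K$ ($g{\left(L,K \right)} = K - 7 = -7 + K$)
$l{\left(J,X \right)} = \frac{2 J}{824 + X}$ ($l{\left(J,X \right)} = \frac{J + J}{X + 824} = \frac{2 J}{824 + X}$)
$\frac{R{\left(-16,-888 \right)}}{l{\left(g{\left(1,-26 \right)},46 \right)}} = - \frac{16}{2 \left(-7 - 26\right) \frac{1}{824 + 46}} = - \frac{16}{2 \left(-33\right) \frac{1}{870}} = - \frac{16}{- \frac{11}{145}} = \left(-16\right) \left(- \frac{145}{11}\right) = \frac{2320}{11}$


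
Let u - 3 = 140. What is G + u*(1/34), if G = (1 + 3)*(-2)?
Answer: -129/34 ≈ -3.7941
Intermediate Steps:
u = 143 (u = 3 + 140 = 143)
G = -8 (G = 4*(-2) = -8)
G + u*(1/34) = -8 + 143*(1/34) = -8 + 143/34 = -129/34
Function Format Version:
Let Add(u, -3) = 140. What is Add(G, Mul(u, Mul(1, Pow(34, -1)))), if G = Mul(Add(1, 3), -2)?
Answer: Rational(-129, 34) ≈ -3.7941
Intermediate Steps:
u = 143 (u = Add(3, 140) = 143)
G = -8 (G = Mul(4, -2) = -8)
Add(G, Mul(u, Mul(1, Pow(34, -1)))) = Add(-8, Mul(143, Mul(1, Pow(34, -1)))) = Add(-8, Mul(143, Mul(1, Rational(1, 34)))) = Add(-8, Mul(143, Rational(1, 34))) = Add(-8, Rational(143, 34)) = Rational(-129, 34)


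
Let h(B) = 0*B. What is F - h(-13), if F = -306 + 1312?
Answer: 1006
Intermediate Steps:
F = 1006
h(B) = 0
F - h(-13) = 1006 - 1*0 = 1006 + 0 = 1006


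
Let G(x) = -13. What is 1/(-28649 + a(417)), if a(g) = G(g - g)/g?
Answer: -417/11946646 ≈ -3.4905e-5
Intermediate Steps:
a(g) = -13/g
1/(-28649 + a(417)) = 1/(-28649 - 13/417) = 1/(-11946646/417) = -417/11946646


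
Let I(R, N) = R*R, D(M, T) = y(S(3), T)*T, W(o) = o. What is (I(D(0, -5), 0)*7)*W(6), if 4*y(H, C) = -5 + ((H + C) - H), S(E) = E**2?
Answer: 13125/2 ≈ 6562.5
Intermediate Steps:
y(H, C) = -5/4 + C/4 (y(H, C) = (-5 + ((H + C) - H))/4 = (-5 + ((C + H) - H))/4 = (-5 + C)/4 = -5/4 + C/4)
D(M, T) = T*(-5/4 + T/4) (D(M, T) = (-5/4 + T/4)*T = T*(-5/4 + T/4))
I(R, N) = R**2
(I(D(0, -5), 0)*7)*W(6) = (((1/4)*(-5)*(-5 - 5))**2*7)*6 = (((1/4)*(-5)*(-10))**2*7)*6 = ((25/2)**2*7)*6 = ((625/4)*7)*6 = (4375/4)*6 = 13125/2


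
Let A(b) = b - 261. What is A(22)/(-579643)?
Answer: 239/579643 ≈ 0.00041232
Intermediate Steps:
A(b) = -261 + b
A(22)/(-579643) = (-261 + 22)/(-579643) = -239*(-1/579643) = 239/579643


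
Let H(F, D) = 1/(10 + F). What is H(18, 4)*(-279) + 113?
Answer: 2885/28 ≈ 103.04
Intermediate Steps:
H(18, 4)*(-279) + 113 = -279/(10 + 18) + 113 = -279/28 + 113 = 2885/28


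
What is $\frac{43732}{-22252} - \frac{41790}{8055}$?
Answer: $- \frac{21369539}{2987331} \approx -7.1534$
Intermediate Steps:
$\frac{43732}{-22252} - \frac{41790}{8055} = 43732 \left(- \frac{1}{22252}\right) - \frac{2786}{537} = - \frac{10933}{5563} - \frac{2786}{537} = - \frac{21369539}{2987331}$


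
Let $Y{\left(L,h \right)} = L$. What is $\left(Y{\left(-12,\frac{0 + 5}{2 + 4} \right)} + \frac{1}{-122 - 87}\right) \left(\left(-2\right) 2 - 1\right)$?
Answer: $\frac{12545}{209} \approx 60.024$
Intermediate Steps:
$\left(Y{\left(-12,\frac{0 + 5}{2 + 4} \right)} + \frac{1}{-122 - 87}\right) \left(\left(-2\right) 2 - 1\right) = \left(-12 + \frac{1}{-122 - 87}\right) \left(\left(-2\right) 2 - 1\right) = \left(-12 + \frac{1}{-209}\right) \left(-4 - 1\right) = \left(-12 - \frac{1}{209}\right) \left(-5\right) = \left(- \frac{2509}{209}\right) \left(-5\right) = \frac{12545}{209}$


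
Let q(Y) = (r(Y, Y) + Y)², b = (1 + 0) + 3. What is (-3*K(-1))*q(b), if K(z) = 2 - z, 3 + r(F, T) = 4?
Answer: -225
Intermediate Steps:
b = 4 (b = 1 + 3 = 4)
r(F, T) = 1 (r(F, T) = -3 + 4 = 1)
q(Y) = (1 + Y)²
(-3*K(-1))*q(b) = (-3*(2 - 1*(-1)))*(1 + 4)² = -3*(2 + 1)*5² = -3*3*25 = -9*25 = -225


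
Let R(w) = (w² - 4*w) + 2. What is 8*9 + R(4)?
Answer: 74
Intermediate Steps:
R(w) = 2 + w² - 4*w
8*9 + R(4) = 8*9 + (2 + 4² - 4*4) = 72 + (2 + 16 - 16) = 72 + 2 = 74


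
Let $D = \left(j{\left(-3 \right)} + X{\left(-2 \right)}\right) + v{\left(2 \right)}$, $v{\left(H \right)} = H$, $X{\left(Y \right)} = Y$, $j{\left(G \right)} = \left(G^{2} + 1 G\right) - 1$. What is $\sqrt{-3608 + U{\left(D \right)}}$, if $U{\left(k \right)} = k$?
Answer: $i \sqrt{3603} \approx 60.025 i$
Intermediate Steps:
$j{\left(G \right)} = -1 + G + G^{2}$ ($j{\left(G \right)} = \left(G^{2} + G\right) - 1 = \left(G + G^{2}\right) - 1 = -1 + G + G^{2}$)
$D = 5$ ($D = \left(\left(-1 - 3 + \left(-3\right)^{2}\right) - 2\right) + 2 = \left(\left(-1 - 3 + 9\right) - 2\right) + 2 = \left(5 - 2\right) + 2 = 3 + 2 = 5$)
$\sqrt{-3608 + U{\left(D \right)}} = \sqrt{-3608 + 5} = \sqrt{-3603} = i \sqrt{3603}$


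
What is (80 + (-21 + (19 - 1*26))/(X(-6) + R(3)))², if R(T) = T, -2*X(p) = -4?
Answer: 138384/25 ≈ 5535.4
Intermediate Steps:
X(p) = 2 (X(p) = -½*(-4) = 2)
(80 + (-21 + (19 - 1*26))/(X(-6) + R(3)))² = (80 + (-21 + (19 - 1*26))/(2 + 3))² = (80 + (-21 + (19 - 26))/5)² = (80 + (-21 - 7)*(⅕))² = (80 - 28*⅕)² = (80 - 28/5)² = (372/5)² = 138384/25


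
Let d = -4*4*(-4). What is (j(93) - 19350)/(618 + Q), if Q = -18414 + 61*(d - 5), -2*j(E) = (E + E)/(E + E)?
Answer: 38701/28394 ≈ 1.3630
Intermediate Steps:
d = 64 (d = -16*(-4) = 64)
j(E) = -½ (j(E) = -(E + E)/(2*(E + E)) = -2*E/(2*(2*E)) = -2*E*1/(2*E)/2 = -½*1 = -½)
Q = -14815 (Q = -18414 + 61*(64 - 5) = -18414 + 61*59 = -18414 + 3599 = -14815)
(j(93) - 19350)/(618 + Q) = (-½ - 19350)/(618 - 14815) = -38701/2/(-14197) = -38701/2*(-1/14197) = 38701/28394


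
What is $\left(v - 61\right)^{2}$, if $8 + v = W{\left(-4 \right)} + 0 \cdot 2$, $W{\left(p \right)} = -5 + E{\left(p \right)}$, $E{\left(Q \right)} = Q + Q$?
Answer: $6724$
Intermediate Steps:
$E{\left(Q \right)} = 2 Q$
$W{\left(p \right)} = -5 + 2 p$
$v = -21$ ($v = -8 + \left(\left(-5 + 2 \left(-4\right)\right) + 0 \cdot 2\right) = -8 + \left(\left(-5 - 8\right) + 0\right) = -8 + \left(-13 + 0\right) = -8 - 13 = -21$)
$\left(v - 61\right)^{2} = \left(-21 - 61\right)^{2} = \left(-82\right)^{2} = 6724$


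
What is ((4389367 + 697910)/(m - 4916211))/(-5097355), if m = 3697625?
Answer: 5087277/6211565440030 ≈ 8.1900e-7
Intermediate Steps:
((4389367 + 697910)/(m - 4916211))/(-5097355) = ((4389367 + 697910)/(3697625 - 4916211))/(-5097355) = (5087277/(-1218586))*(-1/5097355) = (5087277*(-1/1218586))*(-1/5097355) = -5087277/1218586*(-1/5097355) = 5087277/6211565440030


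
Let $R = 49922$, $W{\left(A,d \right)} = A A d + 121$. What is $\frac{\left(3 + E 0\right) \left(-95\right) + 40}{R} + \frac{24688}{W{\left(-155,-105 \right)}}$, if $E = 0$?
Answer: $- \frac{231310977}{15741055586} \approx -0.014695$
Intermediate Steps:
$W{\left(A,d \right)} = 121 + d A^{2}$ ($W{\left(A,d \right)} = A^{2} d + 121 = d A^{2} + 121 = 121 + d A^{2}$)
$\frac{\left(3 + E 0\right) \left(-95\right) + 40}{R} + \frac{24688}{W{\left(-155,-105 \right)}} = \frac{\left(3 + 0 \cdot 0\right) \left(-95\right) + 40}{49922} + \frac{24688}{121 - 105 \left(-155\right)^{2}} = \left(\left(3 + 0\right) \left(-95\right) + 40\right) \frac{1}{49922} + \frac{24688}{121 - 2522625} = \left(3 \left(-95\right) + 40\right) \frac{1}{49922} + \frac{24688}{121 - 2522625} = \left(-285 + 40\right) \frac{1}{49922} + \frac{24688}{-2522504} = \left(-245\right) \frac{1}{49922} + 24688 \left(- \frac{1}{2522504}\right) = - \frac{245}{49922} - \frac{3086}{315313} = - \frac{231310977}{15741055586}$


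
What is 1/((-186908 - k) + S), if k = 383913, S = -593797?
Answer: -1/1164618 ≈ -8.5865e-7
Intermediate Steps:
1/((-186908 - k) + S) = 1/((-186908 - 1*383913) - 593797) = 1/((-186908 - 383913) - 593797) = 1/(-570821 - 593797) = 1/(-1164618) = -1/1164618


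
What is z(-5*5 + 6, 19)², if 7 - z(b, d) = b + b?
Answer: 2025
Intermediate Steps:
z(b, d) = 7 - 2*b (z(b, d) = 7 - (b + b) = 7 - 2*b)
z(-5*5 + 6, 19)² = (7 - 2*(-5*5 + 6))² = (7 - 2*(-25 + 6))² = (7 - 2*(-19))² = (7 + 38)² = 45² = 2025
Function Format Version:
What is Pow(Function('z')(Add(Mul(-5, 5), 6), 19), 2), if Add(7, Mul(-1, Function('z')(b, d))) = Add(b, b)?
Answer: 2025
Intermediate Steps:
Function('z')(b, d) = Add(7, Mul(-2, b)) (Function('z')(b, d) = Add(7, Mul(-1, Add(b, b))) = Add(7, Mul(-1, Mul(2, b))) = Add(7, Mul(-2, b)))
Pow(Function('z')(Add(Mul(-5, 5), 6), 19), 2) = Pow(Add(7, Mul(-2, Add(Mul(-5, 5), 6))), 2) = Pow(Add(7, Mul(-2, Add(-25, 6))), 2) = Pow(Add(7, Mul(-2, -19)), 2) = Pow(Add(7, 38), 2) = Pow(45, 2) = 2025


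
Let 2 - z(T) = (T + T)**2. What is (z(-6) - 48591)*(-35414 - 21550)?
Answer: 2776026612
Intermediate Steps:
z(T) = 2 - 4*T**2 (z(T) = 2 - (T + T)**2 = 2 - (2*T)**2 = 2 - 4*T**2)
(z(-6) - 48591)*(-35414 - 21550) = ((2 - 4*(-6)**2) - 48591)*(-35414 - 21550) = ((2 - 4*36) - 48591)*(-56964) = ((2 - 144) - 48591)*(-56964) = (-142 - 48591)*(-56964) = -48733*(-56964) = 2776026612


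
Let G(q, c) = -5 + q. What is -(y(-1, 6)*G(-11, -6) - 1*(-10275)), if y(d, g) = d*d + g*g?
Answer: -9683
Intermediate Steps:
y(d, g) = d² + g²
-(y(-1, 6)*G(-11, -6) - 1*(-10275)) = -(((-1)² + 6²)*(-5 - 11) - 1*(-10275)) = -((1 + 36)*(-16) + 10275) = -(37*(-16) + 10275) = -(-592 + 10275) = -1*9683 = -9683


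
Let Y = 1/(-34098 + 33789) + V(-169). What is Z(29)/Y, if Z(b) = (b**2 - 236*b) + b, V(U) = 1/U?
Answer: 155984127/239 ≈ 6.5265e+5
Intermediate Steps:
Z(b) = b**2 - 235*b
Y = -478/52221 (Y = 1/(-34098 + 33789) + 1/(-169) = 1/(-309) - 1/169 = -1/309 - 1/169 = -478/52221 ≈ -0.0091534)
Z(29)/Y = (29*(-235 + 29))/(-478/52221) = (29*(-206))*(-52221/478) = -5974*(-52221/478) = 155984127/239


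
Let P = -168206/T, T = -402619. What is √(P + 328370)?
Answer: 2*√13307380222407271/402619 ≈ 573.04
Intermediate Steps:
P = 168206/402619 (P = -168206/(-402619) = -168206*(-1/402619) = 168206/402619 ≈ 0.41778)
√(P + 328370) = √(168206/402619 + 328370) = √(132208169236/402619) = 2*√13307380222407271/402619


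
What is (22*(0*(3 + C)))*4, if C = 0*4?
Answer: 0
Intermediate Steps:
C = 0
(22*(0*(3 + C)))*4 = (22*(0*(3 + 0)))*4 = (22*(0*3))*4 = (22*0)*4 = 0*4 = 0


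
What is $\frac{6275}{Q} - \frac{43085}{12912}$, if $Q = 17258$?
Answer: $- \frac{331269065}{111417648} \approx -2.9732$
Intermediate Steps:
$\frac{6275}{Q} - \frac{43085}{12912} = \frac{6275}{17258} - \frac{43085}{12912} = - \frac{331269065}{111417648}$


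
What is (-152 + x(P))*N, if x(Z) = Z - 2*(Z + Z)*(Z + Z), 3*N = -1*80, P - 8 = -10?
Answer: 4960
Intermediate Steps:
P = -2 (P = 8 - 10 = -2)
N = -80/3 (N = (-1*80)/3 = (1/3)*(-80) = -80/3 ≈ -26.667)
x(Z) = Z - 8*Z**2 (x(Z) = Z - 2*2*Z*2*Z = Z - 8*Z**2)
(-152 + x(P))*N = (-152 - 2*(1 - 8*(-2)))*(-80/3) = (-152 - 2*(1 + 16))*(-80/3) = (-152 - 2*17)*(-80/3) = (-152 - 34)*(-80/3) = -186*(-80/3) = 4960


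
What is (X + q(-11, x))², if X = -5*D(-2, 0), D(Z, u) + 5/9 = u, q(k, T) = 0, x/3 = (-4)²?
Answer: 625/81 ≈ 7.7160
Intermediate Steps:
x = 48 (x = 3*(-4)² = 3*16 = 48)
D(Z, u) = -5/9 + u
X = 25/9 (X = -5*(-5/9 + 0) = -5*(-5/9) = 25/9 ≈ 2.7778)
(X + q(-11, x))² = (25/9 + 0)² = (25/9)² = 625/81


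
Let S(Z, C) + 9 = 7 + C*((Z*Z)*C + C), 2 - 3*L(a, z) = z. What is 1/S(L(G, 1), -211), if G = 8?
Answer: 9/445192 ≈ 2.0216e-5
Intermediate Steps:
L(a, z) = ⅔ - z/3
S(Z, C) = -2 + C*(C + C*Z²) (S(Z, C) = -9 + (7 + C*((Z*Z)*C + C)) = -9 + (7 + C*(Z²*C + C)) = -9 + (7 + C*(C*Z² + C)) = -9 + (7 + C*(C + C*Z²)) = -2 + C*(C + C*Z²))
1/S(L(G, 1), -211) = 1/(-2 + (-211)² + (-211)²*(⅔ - ⅓*1)²) = 1/(-2 + 44521 + 44521*(⅔ - ⅓)²) = 1/(-2 + 44521 + 44521*(⅓)²) = 1/(-2 + 44521 + 44521*(⅑)) = 1/(-2 + 44521 + 44521/9) = 1/(445192/9) = 9/445192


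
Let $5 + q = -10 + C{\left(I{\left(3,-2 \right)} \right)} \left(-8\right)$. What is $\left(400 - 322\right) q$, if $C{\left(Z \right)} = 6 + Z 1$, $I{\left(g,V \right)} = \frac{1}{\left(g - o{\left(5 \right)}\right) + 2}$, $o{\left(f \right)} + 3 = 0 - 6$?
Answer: $- \frac{34710}{7} \approx -4958.6$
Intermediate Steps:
$o{\left(f \right)} = -9$ ($o{\left(f \right)} = -3 + \left(0 - 6\right) = -3 - 6 = -9$)
$I{\left(g,V \right)} = \frac{1}{11 + g}$ ($I{\left(g,V \right)} = \frac{1}{\left(g - -9\right) + 2} = \frac{1}{\left(g + 9\right) + 2} = \frac{1}{\left(9 + g\right) + 2} = \frac{1}{11 + g}$)
$C{\left(Z \right)} = 6 + Z$
$q = - \frac{445}{7}$ ($q = -5 + \left(-10 + \left(6 + \frac{1}{11 + 3}\right) \left(-8\right)\right) = -5 + \left(-10 + \left(6 + \frac{1}{14}\right) \left(-8\right)\right) = -5 + \left(-10 + \frac{85}{14} \left(-8\right)\right) = -5 - \frac{410}{7} = - \frac{445}{7} \approx -63.571$)
$\left(400 - 322\right) q = \left(400 - 322\right) \left(- \frac{445}{7}\right) = 78 \left(- \frac{445}{7}\right) = - \frac{34710}{7}$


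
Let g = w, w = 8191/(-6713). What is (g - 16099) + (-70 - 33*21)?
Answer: -113202797/6713 ≈ -16863.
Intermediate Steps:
w = -8191/6713 (w = 8191*(-1/6713) = -8191/6713 ≈ -1.2202)
g = -8191/6713 ≈ -1.2202
(g - 16099) + (-70 - 33*21) = (-8191/6713 - 16099) + (-70 - 33*21) = -108080778/6713 + (-70 - 693) = -108080778/6713 - 763 = -113202797/6713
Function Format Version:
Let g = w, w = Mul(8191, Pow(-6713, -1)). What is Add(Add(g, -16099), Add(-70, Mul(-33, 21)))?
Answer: Rational(-113202797, 6713) ≈ -16863.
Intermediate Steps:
w = Rational(-8191, 6713) (w = Mul(8191, Rational(-1, 6713)) = Rational(-8191, 6713) ≈ -1.2202)
g = Rational(-8191, 6713) ≈ -1.2202
Add(Add(g, -16099), Add(-70, Mul(-33, 21))) = Add(Add(Rational(-8191, 6713), -16099), Add(-70, Mul(-33, 21))) = Add(Rational(-108080778, 6713), Add(-70, -693)) = Add(Rational(-108080778, 6713), -763) = Rational(-113202797, 6713)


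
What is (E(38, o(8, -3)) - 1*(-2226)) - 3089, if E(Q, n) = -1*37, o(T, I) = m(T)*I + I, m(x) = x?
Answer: -900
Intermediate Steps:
o(T, I) = I + I*T (o(T, I) = T*I + I = I*T + I = I + I*T)
E(Q, n) = -37
(E(38, o(8, -3)) - 1*(-2226)) - 3089 = (-37 - 1*(-2226)) - 3089 = (-37 + 2226) - 3089 = 2189 - 3089 = -900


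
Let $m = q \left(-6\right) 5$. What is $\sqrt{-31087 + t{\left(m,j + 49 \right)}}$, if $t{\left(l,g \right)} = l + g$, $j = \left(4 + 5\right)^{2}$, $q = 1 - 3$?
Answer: $3 i \sqrt{3433} \approx 175.78 i$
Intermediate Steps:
$q = -2$
$j = 81$ ($j = 9^{2} = 81$)
$m = 60$ ($m = \left(-2\right) \left(-6\right) 5 = 12 \cdot 5 = 60$)
$t{\left(l,g \right)} = g + l$
$\sqrt{-31087 + t{\left(m,j + 49 \right)}} = \sqrt{-31087 + \left(\left(81 + 49\right) + 60\right)} = \sqrt{-31087 + \left(130 + 60\right)} = \sqrt{-31087 + 190} = \sqrt{-30897} = 3 i \sqrt{3433}$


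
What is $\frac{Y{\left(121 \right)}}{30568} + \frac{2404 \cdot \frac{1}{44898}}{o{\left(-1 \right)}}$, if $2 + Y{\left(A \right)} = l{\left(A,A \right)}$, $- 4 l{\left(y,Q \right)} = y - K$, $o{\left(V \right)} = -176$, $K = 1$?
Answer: $- \frac{10198469}{7548431352} \approx -0.0013511$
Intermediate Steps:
$l{\left(y,Q \right)} = \frac{1}{4} - \frac{y}{4}$ ($l{\left(y,Q \right)} = - \frac{y - 1}{4} = - \frac{-1 + y}{4} = \frac{1}{4} - \frac{y}{4}$)
$Y{\left(A \right)} = - \frac{7}{4} - \frac{A}{4}$ ($Y{\left(A \right)} = -2 - \left(- \frac{1}{4} + \frac{A}{4}\right) = - \frac{7}{4} - \frac{A}{4}$)
$\frac{Y{\left(121 \right)}}{30568} + \frac{2404 \cdot \frac{1}{44898}}{o{\left(-1 \right)}} = \frac{- \frac{7}{4} - \frac{121}{4}}{30568} + \frac{2404 \cdot \frac{1}{44898}}{-176} = \left(- \frac{7}{4} - \frac{121}{4}\right) \frac{1}{30568} + 2404 \cdot \frac{1}{44898} \left(- \frac{1}{176}\right) = \left(-32\right) \frac{1}{30568} + \frac{1202}{22449} \left(- \frac{1}{176}\right) = - \frac{4}{3821} - \frac{601}{1975512} = - \frac{10198469}{7548431352}$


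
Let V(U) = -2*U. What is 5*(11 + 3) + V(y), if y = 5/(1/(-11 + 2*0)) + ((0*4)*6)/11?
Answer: 180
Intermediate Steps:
y = -55 (y = 5/(1/(-11 + 0)) + (0*6)*(1/11) = 5/(1/(-11)) + 0*(1/11) = 5/(-1/11) + 0 = 5*(-11) + 0 = -55 + 0 = -55)
5*(11 + 3) + V(y) = 5*(11 + 3) - 2*(-55) = 5*14 + 110 = 70 + 110 = 180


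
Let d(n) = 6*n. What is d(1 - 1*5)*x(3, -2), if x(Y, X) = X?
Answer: 48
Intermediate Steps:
d(1 - 1*5)*x(3, -2) = (6*(1 - 1*5))*(-2) = (6*(1 - 5))*(-2) = (6*(-4))*(-2) = -24*(-2) = 48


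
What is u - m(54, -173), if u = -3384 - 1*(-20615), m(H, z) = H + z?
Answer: 17350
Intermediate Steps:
u = 17231 (u = -3384 + 20615 = 17231)
u - m(54, -173) = 17231 - (54 - 173) = 17231 - 1*(-119) = 17231 + 119 = 17350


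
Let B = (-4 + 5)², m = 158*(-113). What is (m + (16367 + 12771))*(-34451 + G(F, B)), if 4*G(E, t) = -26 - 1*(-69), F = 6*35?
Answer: -388623781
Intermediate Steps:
F = 210
m = -17854
B = 1 (B = 1² = 1)
G(E, t) = 43/4 (G(E, t) = (-26 - 1*(-69))/4 = (-26 + 69)/4 = (¼)*43 = 43/4)
(m + (16367 + 12771))*(-34451 + G(F, B)) = (-17854 + (16367 + 12771))*(-34451 + 43/4) = (-17854 + 29138)*(-137761/4) = 11284*(-137761/4) = -388623781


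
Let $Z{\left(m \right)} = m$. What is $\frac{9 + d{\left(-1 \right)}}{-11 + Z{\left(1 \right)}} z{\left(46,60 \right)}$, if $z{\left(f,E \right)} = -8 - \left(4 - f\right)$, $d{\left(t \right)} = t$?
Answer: $- \frac{136}{5} \approx -27.2$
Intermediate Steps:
$z{\left(f,E \right)} = -12 + f$ ($z{\left(f,E \right)} = -8 + \left(-4 + f\right) = -12 + f$)
$\frac{9 + d{\left(-1 \right)}}{-11 + Z{\left(1 \right)}} z{\left(46,60 \right)} = \frac{9 - 1}{-11 + 1} \left(-12 + 46\right) = \frac{8}{-10} \cdot 34 = 8 \left(- \frac{1}{10}\right) 34 = \left(- \frac{4}{5}\right) 34 = - \frac{136}{5}$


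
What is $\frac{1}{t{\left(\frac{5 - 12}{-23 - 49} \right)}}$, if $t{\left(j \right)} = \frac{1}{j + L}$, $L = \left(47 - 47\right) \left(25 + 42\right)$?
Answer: $\frac{7}{72} \approx 0.097222$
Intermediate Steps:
$L = 0$ ($L = 0 \cdot 67 = 0$)
$t{\left(j \right)} = \frac{1}{j}$ ($t{\left(j \right)} = \frac{1}{j + 0} = \frac{1}{j}$)
$\frac{1}{t{\left(\frac{5 - 12}{-23 - 49} \right)}} = \frac{1}{\frac{1}{\left(5 - 12\right) \frac{1}{-23 - 49}}} = \frac{1}{\frac{1}{\left(-7\right) \frac{1}{-72}}} = \frac{1}{\frac{1}{\left(-7\right) \left(- \frac{1}{72}\right)}} = \frac{1}{\frac{1}{\frac{7}{72}}} = \frac{1}{\frac{72}{7}} = \frac{7}{72}$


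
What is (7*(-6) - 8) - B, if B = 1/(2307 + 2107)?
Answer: -220701/4414 ≈ -50.000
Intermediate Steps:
B = 1/4414 ≈ 0.00022655
(7*(-6) - 8) - B = (7*(-6) - 8) - 1*1/4414 = (-42 - 8) - 1/4414 = -50 - 1/4414 = -220701/4414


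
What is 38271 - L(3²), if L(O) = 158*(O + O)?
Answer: 35427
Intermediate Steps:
L(O) = 316*O (L(O) = 158*(2*O) = 316*O)
38271 - L(3²) = 38271 - 316*3² = 38271 - 316*9 = 38271 - 1*2844 = 38271 - 2844 = 35427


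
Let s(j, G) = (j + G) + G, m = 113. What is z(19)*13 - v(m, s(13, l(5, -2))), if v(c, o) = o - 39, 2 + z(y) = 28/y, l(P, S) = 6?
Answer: 136/19 ≈ 7.1579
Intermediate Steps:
s(j, G) = j + 2*G (s(j, G) = (G + j) + G = j + 2*G)
z(y) = -2 + 28/y
v(c, o) = -39 + o
z(19)*13 - v(m, s(13, l(5, -2))) = (-2 + 28/19)*13 - (-39 + (13 + 2*6)) = (-2 + 28*(1/19))*13 - (-39 + (13 + 12)) = (-2 + 28/19)*13 - (-39 + 25) = -10/19*13 - 1*(-14) = -130/19 + 14 = 136/19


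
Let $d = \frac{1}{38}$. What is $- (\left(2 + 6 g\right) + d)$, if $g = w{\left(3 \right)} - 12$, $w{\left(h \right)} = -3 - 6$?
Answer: $\frac{4711}{38} \approx 123.97$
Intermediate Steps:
$w{\left(h \right)} = -9$ ($w{\left(h \right)} = -3 - 6 = -9$)
$d = \frac{1}{38} \approx 0.026316$
$g = -21$ ($g = -9 - 12 = -21$)
$- (\left(2 + 6 g\right) + d) = - (\left(2 + 6 \left(-21\right)\right) + \frac{1}{38}) = - (\left(2 - 126\right) + \frac{1}{38}) = - (-124 + \frac{1}{38}) = \left(-1\right) \left(- \frac{4711}{38}\right) = \frac{4711}{38}$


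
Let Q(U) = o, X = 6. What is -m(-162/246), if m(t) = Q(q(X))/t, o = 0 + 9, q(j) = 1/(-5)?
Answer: 41/3 ≈ 13.667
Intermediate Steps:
q(j) = -⅕
o = 9
Q(U) = 9
m(t) = 9/t
-m(-162/246) = -9/((-162/246)) = -9/((-162*1/246)) = -9/(-27/41) = -9*(-41)/27 = -1*(-41/3) = 41/3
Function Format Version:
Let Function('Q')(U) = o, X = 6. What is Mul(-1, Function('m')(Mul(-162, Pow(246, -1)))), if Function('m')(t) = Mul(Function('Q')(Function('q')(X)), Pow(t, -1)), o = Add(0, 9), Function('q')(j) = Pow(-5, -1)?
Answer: Rational(41, 3) ≈ 13.667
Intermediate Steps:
Function('q')(j) = Rational(-1, 5)
o = 9
Function('Q')(U) = 9
Function('m')(t) = Mul(9, Pow(t, -1))
Mul(-1, Function('m')(Mul(-162, Pow(246, -1)))) = Mul(-1, Mul(9, Pow(Mul(-162, Pow(246, -1)), -1))) = Mul(-1, Mul(9, Pow(Mul(-162, Rational(1, 246)), -1))) = Mul(-1, Mul(9, Pow(Rational(-27, 41), -1))) = Mul(-1, Mul(9, Rational(-41, 27))) = Mul(-1, Rational(-41, 3)) = Rational(41, 3)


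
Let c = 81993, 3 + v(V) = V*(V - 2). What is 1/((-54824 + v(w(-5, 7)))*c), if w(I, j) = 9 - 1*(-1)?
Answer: -1/4488870771 ≈ -2.2277e-10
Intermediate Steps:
w(I, j) = 10 (w(I, j) = 9 + 1 = 10)
v(V) = -3 + V*(-2 + V) (v(V) = -3 + V*(V - 2) = -3 + V*(-2 + V))
1/((-54824 + v(w(-5, 7)))*c) = 1/(-54824 + (-3 + 10² - 2*10)*81993) = (1/81993)/(-54824 + (-3 + 100 - 20)) = (1/81993)/(-54824 + 77) = (1/81993)/(-54747) = -1/54747*1/81993 = -1/4488870771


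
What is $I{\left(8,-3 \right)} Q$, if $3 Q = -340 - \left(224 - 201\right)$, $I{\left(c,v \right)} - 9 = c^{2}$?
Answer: $-8833$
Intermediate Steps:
$I{\left(c,v \right)} = 9 + c^{2}$
$Q = -121$ ($Q = \frac{-340 - \left(224 - 201\right)}{3} = \frac{-340 - 23}{3} = \frac{1}{3} \left(-363\right) = -121$)
$I{\left(8,-3 \right)} Q = \left(9 + 8^{2}\right) \left(-121\right) = \left(9 + 64\right) \left(-121\right) = 73 \left(-121\right) = -8833$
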